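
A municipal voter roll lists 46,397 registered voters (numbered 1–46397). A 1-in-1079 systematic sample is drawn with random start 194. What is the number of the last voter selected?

k = 1079
43rd selection = r + (43−1)·k = 194 + 42×1079 = 194 + 45318 = 45512

45512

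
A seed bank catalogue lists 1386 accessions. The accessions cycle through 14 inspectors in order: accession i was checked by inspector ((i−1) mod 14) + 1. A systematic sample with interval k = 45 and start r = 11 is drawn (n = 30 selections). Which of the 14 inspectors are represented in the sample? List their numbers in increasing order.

Consecutive selections differ by k = 45, so their inspector numbers differ by 45 mod 14 = 3.
gcd(45, 14) = 1, so the sample visits 14/1 = 14 distinct residues mod 14.
Start 11 is inspector 11; the inspectors hit are 1, 2, 3, 4, 5, 6, 7, 8, 9, 10, 11, 12, 13, 14.

1, 2, 3, 4, 5, 6, 7, 8, 9, 10, 11, 12, 13, 14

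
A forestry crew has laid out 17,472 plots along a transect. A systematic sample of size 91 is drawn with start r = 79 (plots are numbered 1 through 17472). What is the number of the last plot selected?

17359

k = 17472/91 = 192
91st selection = r + (91−1)·k = 79 + 90×192 = 79 + 17280 = 17359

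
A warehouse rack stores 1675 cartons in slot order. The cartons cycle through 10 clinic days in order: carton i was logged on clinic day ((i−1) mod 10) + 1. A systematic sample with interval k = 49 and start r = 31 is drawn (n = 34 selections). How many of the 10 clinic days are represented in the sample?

10

Consecutive selections differ by k = 49, so their clinic day numbers differ by 49 mod 10 = 9.
gcd(49, 10) = 1, so the sample visits 10/1 = 10 distinct residues mod 10.
Start 31 is clinic day 1; the clinic days hit are 1, 2, 3, 4, 5, 6, 7, 8, 9, 10.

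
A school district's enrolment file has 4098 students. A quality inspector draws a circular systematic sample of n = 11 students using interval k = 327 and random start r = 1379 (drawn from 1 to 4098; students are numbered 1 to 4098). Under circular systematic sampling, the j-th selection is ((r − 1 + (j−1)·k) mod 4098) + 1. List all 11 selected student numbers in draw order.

Selection 1: 1379
Selection 2: 1379 + 327 = 1706
Selection 3: 1706 + 327 = 2033
Selection 4: 2033 + 327 = 2360
Selection 5: 2360 + 327 = 2687
Selection 6: 2687 + 327 = 3014
Selection 7: 3014 + 327 = 3341
Selection 8: 3341 + 327 = 3668
Selection 9: 3668 + 327 = 3995
Selection 10: 3995 + 327 = 4322 → 4322 − 4098 = 224
Selection 11: 224 + 327 = 551

1379, 1706, 2033, 2360, 2687, 3014, 3341, 3668, 3995, 224, 551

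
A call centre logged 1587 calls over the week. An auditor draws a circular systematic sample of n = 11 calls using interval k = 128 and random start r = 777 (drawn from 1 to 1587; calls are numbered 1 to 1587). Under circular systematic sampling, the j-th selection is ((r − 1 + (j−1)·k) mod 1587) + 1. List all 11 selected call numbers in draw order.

777, 905, 1033, 1161, 1289, 1417, 1545, 86, 214, 342, 470

Selection 1: 777
Selection 2: 777 + 128 = 905
Selection 3: 905 + 128 = 1033
Selection 4: 1033 + 128 = 1161
Selection 5: 1161 + 128 = 1289
Selection 6: 1289 + 128 = 1417
Selection 7: 1417 + 128 = 1545
Selection 8: 1545 + 128 = 1673 → 1673 − 1587 = 86
Selection 9: 86 + 128 = 214
Selection 10: 214 + 128 = 342
Selection 11: 342 + 128 = 470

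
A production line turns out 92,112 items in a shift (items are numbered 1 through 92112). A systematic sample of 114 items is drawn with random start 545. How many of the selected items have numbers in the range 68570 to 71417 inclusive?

3

k = 92112/114 = 808
First selection ≥ 68570: 545 + ⌈(68570−545)/808⌉·808 = 545 + 85×808 = 69225
Last selection ≤ 71417: 545 + ⌊(71417−545)/808⌋·808 = 545 + 87×808 = 70841
Count = 87 − 85 + 1 = 3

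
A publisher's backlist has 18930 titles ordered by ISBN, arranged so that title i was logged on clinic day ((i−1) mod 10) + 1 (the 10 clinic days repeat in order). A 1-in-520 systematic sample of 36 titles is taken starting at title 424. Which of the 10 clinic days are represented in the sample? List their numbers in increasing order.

4

Consecutive selections differ by k = 520, so their clinic day numbers differ by 520 mod 10 = 0.
gcd(520, 10) = 10, so the sample visits 10/10 = 1 distinct residues mod 10.
Start 424 is clinic day 4; the clinic days hit are 4.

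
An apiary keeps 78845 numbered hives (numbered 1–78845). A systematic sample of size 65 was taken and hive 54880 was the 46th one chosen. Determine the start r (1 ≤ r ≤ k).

295

k = 78845/65 = 1213
r = 54880 − (46−1)×1213 = 54880 − 54585 = 295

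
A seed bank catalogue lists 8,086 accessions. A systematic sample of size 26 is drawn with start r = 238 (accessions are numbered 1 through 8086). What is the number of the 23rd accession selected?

7080

k = 8086/26 = 311
23rd selection = r + (23−1)·k = 238 + 22×311 = 238 + 6842 = 7080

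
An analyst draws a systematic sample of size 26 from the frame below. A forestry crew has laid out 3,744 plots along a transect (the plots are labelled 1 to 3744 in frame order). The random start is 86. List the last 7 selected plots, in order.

k = N/n = 3744/26 = 144
20th selection = 86 + 19×144 = 2822
21st: 2822 + 144 = 2966
22nd: 2966 + 144 = 3110
23rd: 3110 + 144 = 3254
24th: 3254 + 144 = 3398
25th: 3398 + 144 = 3542
26th: 3542 + 144 = 3686

2822, 2966, 3110, 3254, 3398, 3542, 3686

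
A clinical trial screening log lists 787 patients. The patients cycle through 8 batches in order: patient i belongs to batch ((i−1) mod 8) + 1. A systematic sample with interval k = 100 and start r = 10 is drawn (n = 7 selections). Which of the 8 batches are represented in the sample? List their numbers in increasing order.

2, 6

Consecutive selections differ by k = 100, so their batch numbers differ by 100 mod 8 = 4.
gcd(100, 8) = 4, so the sample visits 8/4 = 2 distinct residues mod 8.
Start 10 is batch 2; the batches hit are 2, 6.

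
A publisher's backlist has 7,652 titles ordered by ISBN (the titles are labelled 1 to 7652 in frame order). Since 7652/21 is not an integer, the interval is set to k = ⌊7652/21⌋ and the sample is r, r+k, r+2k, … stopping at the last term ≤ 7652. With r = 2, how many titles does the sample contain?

22

k = ⌊7652/21⌋ = 364
Achieved size = ⌊(7652 − 2)/364⌋ + 1 = ⌊7650/364⌋ + 1 = 21 + 1 = 22
(last selection: 2 + 21×364 = 7646 ≤ 7652; next would be 8010 > 7652)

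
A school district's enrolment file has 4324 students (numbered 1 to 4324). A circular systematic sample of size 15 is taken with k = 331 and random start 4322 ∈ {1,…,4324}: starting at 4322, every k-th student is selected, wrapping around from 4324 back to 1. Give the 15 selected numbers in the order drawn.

Selection 1: 4322
Selection 2: 4322 + 331 = 4653 → 4653 − 4324 = 329
Selection 3: 329 + 331 = 660
Selection 4: 660 + 331 = 991
Selection 5: 991 + 331 = 1322
Selection 6: 1322 + 331 = 1653
Selection 7: 1653 + 331 = 1984
Selection 8: 1984 + 331 = 2315
Selection 9: 2315 + 331 = 2646
Selection 10: 2646 + 331 = 2977
Selection 11: 2977 + 331 = 3308
Selection 12: 3308 + 331 = 3639
Selection 13: 3639 + 331 = 3970
Selection 14: 3970 + 331 = 4301
Selection 15: 4301 + 331 = 4632 → 4632 − 4324 = 308

4322, 329, 660, 991, 1322, 1653, 1984, 2315, 2646, 2977, 3308, 3639, 3970, 4301, 308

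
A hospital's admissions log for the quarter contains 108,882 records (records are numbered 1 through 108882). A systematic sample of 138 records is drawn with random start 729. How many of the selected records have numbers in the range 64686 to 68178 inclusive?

4

k = 108882/138 = 789
First selection ≥ 64686: 729 + ⌈(64686−729)/789⌉·789 = 729 + 82×789 = 65427
Last selection ≤ 68178: 729 + ⌊(68178−729)/789⌋·789 = 729 + 85×789 = 67794
Count = 85 − 82 + 1 = 4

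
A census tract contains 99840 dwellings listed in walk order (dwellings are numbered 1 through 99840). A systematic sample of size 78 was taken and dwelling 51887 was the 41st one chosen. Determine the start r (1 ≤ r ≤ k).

k = 99840/78 = 1280
r = 51887 − (41−1)×1280 = 51887 − 51200 = 687

687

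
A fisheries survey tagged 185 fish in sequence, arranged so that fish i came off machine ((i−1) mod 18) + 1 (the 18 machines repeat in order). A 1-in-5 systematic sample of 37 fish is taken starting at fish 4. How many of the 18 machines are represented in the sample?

Consecutive selections differ by k = 5, so their machine numbers differ by 5 mod 18 = 5.
gcd(5, 18) = 1, so the sample visits 18/1 = 18 distinct residues mod 18.
Start 4 is machine 4; the machines hit are 1, 2, 3, 4, 5, 6, 7, 8, 9, 10, 11, 12, 13, 14, 15, 16, 17, 18.

18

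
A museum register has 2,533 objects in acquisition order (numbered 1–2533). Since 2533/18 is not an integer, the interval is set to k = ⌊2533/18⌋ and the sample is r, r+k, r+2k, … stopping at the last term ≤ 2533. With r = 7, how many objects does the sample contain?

k = ⌊2533/18⌋ = 140
Achieved size = ⌊(2533 − 7)/140⌋ + 1 = ⌊2526/140⌋ + 1 = 18 + 1 = 19
(last selection: 7 + 18×140 = 2527 ≤ 2533; next would be 2667 > 2533)

19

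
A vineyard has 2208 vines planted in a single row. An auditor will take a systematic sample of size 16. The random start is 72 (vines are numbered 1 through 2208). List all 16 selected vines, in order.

k = N/n = 2208/16 = 138
vine 1: 72
vine 2: 72 + 138 = 210
vine 3: 210 + 138 = 348
vine 4: 348 + 138 = 486
vine 5: 486 + 138 = 624
vine 6: 624 + 138 = 762
vine 7: 762 + 138 = 900
vine 8: 900 + 138 = 1038
vine 9: 1038 + 138 = 1176
vine 10: 1176 + 138 = 1314
vine 11: 1314 + 138 = 1452
vine 12: 1452 + 138 = 1590
vine 13: 1590 + 138 = 1728
vine 14: 1728 + 138 = 1866
vine 15: 1866 + 138 = 2004
vine 16: 2004 + 138 = 2142

72, 210, 348, 486, 624, 762, 900, 1038, 1176, 1314, 1452, 1590, 1728, 1866, 2004, 2142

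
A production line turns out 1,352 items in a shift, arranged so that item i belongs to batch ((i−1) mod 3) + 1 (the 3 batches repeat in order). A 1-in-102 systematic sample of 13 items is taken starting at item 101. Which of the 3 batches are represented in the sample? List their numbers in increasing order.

Consecutive selections differ by k = 102, so their batch numbers differ by 102 mod 3 = 0.
gcd(102, 3) = 3, so the sample visits 3/3 = 1 distinct residues mod 3.
Start 101 is batch 2; the batches hit are 2.

2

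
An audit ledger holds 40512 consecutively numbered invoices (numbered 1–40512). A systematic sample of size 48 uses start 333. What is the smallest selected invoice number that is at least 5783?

k = 40512/48 = 844
Steps past start: ⌈(5783 − 333)/844⌉ = ⌈5450/844⌉ = 7
Selected invoice: 333 + 7×844 = 6241

6241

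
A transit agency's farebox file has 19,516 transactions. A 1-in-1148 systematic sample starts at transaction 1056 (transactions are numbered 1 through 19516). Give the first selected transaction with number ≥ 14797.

14832

k = 1148
Steps past start: ⌈(14797 − 1056)/1148⌉ = ⌈13741/1148⌉ = 12
Selected transaction: 1056 + 12×1148 = 14832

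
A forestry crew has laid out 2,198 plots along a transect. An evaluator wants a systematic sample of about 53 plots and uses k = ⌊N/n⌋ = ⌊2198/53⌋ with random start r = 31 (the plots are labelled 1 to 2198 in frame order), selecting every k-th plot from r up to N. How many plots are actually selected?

53

k = ⌊2198/53⌋ = 41
Achieved size = ⌊(2198 − 31)/41⌋ + 1 = ⌊2167/41⌋ + 1 = 52 + 1 = 53
(last selection: 31 + 52×41 = 2163 ≤ 2198; next would be 2204 > 2198)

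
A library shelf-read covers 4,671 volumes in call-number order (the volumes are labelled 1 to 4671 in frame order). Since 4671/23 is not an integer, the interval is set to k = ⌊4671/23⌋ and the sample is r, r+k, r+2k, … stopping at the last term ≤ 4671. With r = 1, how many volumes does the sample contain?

24

k = ⌊4671/23⌋ = 203
Achieved size = ⌊(4671 − 1)/203⌋ + 1 = ⌊4670/203⌋ + 1 = 23 + 1 = 24
(last selection: 1 + 23×203 = 4670 ≤ 4671; next would be 4873 > 4671)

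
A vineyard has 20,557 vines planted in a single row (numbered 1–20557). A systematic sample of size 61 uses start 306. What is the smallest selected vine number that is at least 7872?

k = 20557/61 = 337
Steps past start: ⌈(7872 − 306)/337⌉ = ⌈7566/337⌉ = 23
Selected vine: 306 + 23×337 = 8057

8057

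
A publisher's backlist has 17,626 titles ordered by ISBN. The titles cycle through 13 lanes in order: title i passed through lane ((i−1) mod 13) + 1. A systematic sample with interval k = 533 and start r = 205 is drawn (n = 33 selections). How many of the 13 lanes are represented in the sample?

Consecutive selections differ by k = 533, so their lane numbers differ by 533 mod 13 = 0.
gcd(533, 13) = 13, so the sample visits 13/13 = 1 distinct residues mod 13.
Start 205 is lane 10; the lanes hit are 10.

1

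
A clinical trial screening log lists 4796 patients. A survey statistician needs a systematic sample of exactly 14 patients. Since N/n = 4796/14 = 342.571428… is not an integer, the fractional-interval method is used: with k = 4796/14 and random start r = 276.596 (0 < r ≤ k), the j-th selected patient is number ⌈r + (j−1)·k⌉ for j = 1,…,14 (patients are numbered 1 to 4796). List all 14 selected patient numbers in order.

277, 620, 962, 1305, 1647, 1990, 2333, 2675, 3018, 3360, 3703, 4045, 4388, 4731

j=1: r + 0k = 276.596 → ⌈·⌉ = 277
j=2: r + 1k = 619.167428… → ⌈·⌉ = 620
j=3: r + 2k = 961.738857… → ⌈·⌉ = 962
j=4: r + 3k = 1304.310285… → ⌈·⌉ = 1305
j=5: r + 4k = 1646.881714… → ⌈·⌉ = 1647
j=6: r + 5k = 1989.453142… → ⌈·⌉ = 1990
j=7: r + 6k = 2332.024571… → ⌈·⌉ = 2333
j=8: r + 7k = 2674.596 → ⌈·⌉ = 2675
j=9: r + 8k = 3017.167428… → ⌈·⌉ = 3018
j=10: r + 9k = 3359.738857… → ⌈·⌉ = 3360
j=11: r + 10k = 3702.310285… → ⌈·⌉ = 3703
j=12: r + 11k = 4044.881714… → ⌈·⌉ = 4045
j=13: r + 12k = 4387.453142… → ⌈·⌉ = 4388
j=14: r + 13k = 4730.024571… → ⌈·⌉ = 4731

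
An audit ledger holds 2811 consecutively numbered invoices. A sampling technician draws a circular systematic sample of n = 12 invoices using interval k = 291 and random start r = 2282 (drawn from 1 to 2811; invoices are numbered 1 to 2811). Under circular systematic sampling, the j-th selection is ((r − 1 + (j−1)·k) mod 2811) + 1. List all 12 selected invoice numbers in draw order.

2282, 2573, 53, 344, 635, 926, 1217, 1508, 1799, 2090, 2381, 2672

Selection 1: 2282
Selection 2: 2282 + 291 = 2573
Selection 3: 2573 + 291 = 2864 → 2864 − 2811 = 53
Selection 4: 53 + 291 = 344
Selection 5: 344 + 291 = 635
Selection 6: 635 + 291 = 926
Selection 7: 926 + 291 = 1217
Selection 8: 1217 + 291 = 1508
Selection 9: 1508 + 291 = 1799
Selection 10: 1799 + 291 = 2090
Selection 11: 2090 + 291 = 2381
Selection 12: 2381 + 291 = 2672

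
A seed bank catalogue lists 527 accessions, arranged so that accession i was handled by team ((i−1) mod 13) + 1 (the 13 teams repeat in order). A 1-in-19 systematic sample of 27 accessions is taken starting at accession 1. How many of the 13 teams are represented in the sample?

13

Consecutive selections differ by k = 19, so their team numbers differ by 19 mod 13 = 6.
gcd(19, 13) = 1, so the sample visits 13/1 = 13 distinct residues mod 13.
Start 1 is team 1; the teams hit are 1, 2, 3, 4, 5, 6, 7, 8, 9, 10, 11, 12, 13.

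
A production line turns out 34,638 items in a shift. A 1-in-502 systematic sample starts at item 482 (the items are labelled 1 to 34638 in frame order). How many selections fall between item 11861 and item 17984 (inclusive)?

k = 502
First selection ≥ 11861: 482 + ⌈(11861−482)/502⌉·502 = 482 + 23×502 = 12028
Last selection ≤ 17984: 482 + ⌊(17984−482)/502⌋·502 = 482 + 34×502 = 17550
Count = 34 − 23 + 1 = 12

12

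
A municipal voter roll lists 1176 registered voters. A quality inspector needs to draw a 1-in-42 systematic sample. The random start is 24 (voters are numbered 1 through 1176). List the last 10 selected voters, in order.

780, 822, 864, 906, 948, 990, 1032, 1074, 1116, 1158

19th selection = 24 + 18×42 = 780
20th: 780 + 42 = 822
21st: 822 + 42 = 864
22nd: 864 + 42 = 906
23rd: 906 + 42 = 948
24th: 948 + 42 = 990
25th: 990 + 42 = 1032
26th: 1032 + 42 = 1074
27th: 1074 + 42 = 1116
28th: 1116 + 42 = 1158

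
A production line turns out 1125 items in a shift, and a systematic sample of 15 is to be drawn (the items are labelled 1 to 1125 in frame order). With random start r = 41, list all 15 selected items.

k = N/n = 1125/15 = 75
item 1: 41
item 2: 41 + 75 = 116
item 3: 116 + 75 = 191
item 4: 191 + 75 = 266
item 5: 266 + 75 = 341
item 6: 341 + 75 = 416
item 7: 416 + 75 = 491
item 8: 491 + 75 = 566
item 9: 566 + 75 = 641
item 10: 641 + 75 = 716
item 11: 716 + 75 = 791
item 12: 791 + 75 = 866
item 13: 866 + 75 = 941
item 14: 941 + 75 = 1016
item 15: 1016 + 75 = 1091

41, 116, 191, 266, 341, 416, 491, 566, 641, 716, 791, 866, 941, 1016, 1091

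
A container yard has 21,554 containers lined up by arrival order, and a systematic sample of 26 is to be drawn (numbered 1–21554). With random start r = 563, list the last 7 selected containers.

16314, 17143, 17972, 18801, 19630, 20459, 21288

k = N/n = 21554/26 = 829
20th selection = 563 + 19×829 = 16314
21st: 16314 + 829 = 17143
22nd: 17143 + 829 = 17972
23rd: 17972 + 829 = 18801
24th: 18801 + 829 = 19630
25th: 19630 + 829 = 20459
26th: 20459 + 829 = 21288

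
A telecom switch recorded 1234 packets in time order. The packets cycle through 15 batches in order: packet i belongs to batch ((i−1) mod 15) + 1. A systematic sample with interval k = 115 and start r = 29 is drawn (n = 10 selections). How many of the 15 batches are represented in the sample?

Consecutive selections differ by k = 115, so their batch numbers differ by 115 mod 15 = 10.
gcd(115, 15) = 5, so the sample visits 15/5 = 3 distinct residues mod 15.
Start 29 is batch 14; the batches hit are 4, 9, 14.

3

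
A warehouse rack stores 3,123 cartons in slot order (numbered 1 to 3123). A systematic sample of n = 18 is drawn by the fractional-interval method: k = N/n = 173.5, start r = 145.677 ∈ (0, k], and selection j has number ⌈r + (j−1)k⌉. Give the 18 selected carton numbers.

j=1: r + 0k = 145.677 → ⌈·⌉ = 146
j=2: r + 1k = 319.177 → ⌈·⌉ = 320
j=3: r + 2k = 492.677 → ⌈·⌉ = 493
j=4: r + 3k = 666.177 → ⌈·⌉ = 667
j=5: r + 4k = 839.677 → ⌈·⌉ = 840
j=6: r + 5k = 1013.177 → ⌈·⌉ = 1014
j=7: r + 6k = 1186.677 → ⌈·⌉ = 1187
j=8: r + 7k = 1360.177 → ⌈·⌉ = 1361
j=9: r + 8k = 1533.677 → ⌈·⌉ = 1534
j=10: r + 9k = 1707.177 → ⌈·⌉ = 1708
j=11: r + 10k = 1880.677 → ⌈·⌉ = 1881
j=12: r + 11k = 2054.177 → ⌈·⌉ = 2055
j=13: r + 12k = 2227.677 → ⌈·⌉ = 2228
j=14: r + 13k = 2401.177 → ⌈·⌉ = 2402
j=15: r + 14k = 2574.677 → ⌈·⌉ = 2575
j=16: r + 15k = 2748.177 → ⌈·⌉ = 2749
j=17: r + 16k = 2921.677 → ⌈·⌉ = 2922
j=18: r + 17k = 3095.177 → ⌈·⌉ = 3096

146, 320, 493, 667, 840, 1014, 1187, 1361, 1534, 1708, 1881, 2055, 2228, 2402, 2575, 2749, 2922, 3096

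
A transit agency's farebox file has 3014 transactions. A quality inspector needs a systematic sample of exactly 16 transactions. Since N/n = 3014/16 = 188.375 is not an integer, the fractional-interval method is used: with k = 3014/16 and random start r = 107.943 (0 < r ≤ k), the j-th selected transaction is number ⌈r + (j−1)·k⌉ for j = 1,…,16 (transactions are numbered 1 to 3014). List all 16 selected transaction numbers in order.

j=1: r + 0k = 107.943 → ⌈·⌉ = 108
j=2: r + 1k = 296.318 → ⌈·⌉ = 297
j=3: r + 2k = 484.693 → ⌈·⌉ = 485
j=4: r + 3k = 673.068 → ⌈·⌉ = 674
j=5: r + 4k = 861.443 → ⌈·⌉ = 862
j=6: r + 5k = 1049.818 → ⌈·⌉ = 1050
j=7: r + 6k = 1238.193 → ⌈·⌉ = 1239
j=8: r + 7k = 1426.568 → ⌈·⌉ = 1427
j=9: r + 8k = 1614.943 → ⌈·⌉ = 1615
j=10: r + 9k = 1803.318 → ⌈·⌉ = 1804
j=11: r + 10k = 1991.693 → ⌈·⌉ = 1992
j=12: r + 11k = 2180.068 → ⌈·⌉ = 2181
j=13: r + 12k = 2368.443 → ⌈·⌉ = 2369
j=14: r + 13k = 2556.818 → ⌈·⌉ = 2557
j=15: r + 14k = 2745.193 → ⌈·⌉ = 2746
j=16: r + 15k = 2933.568 → ⌈·⌉ = 2934

108, 297, 485, 674, 862, 1050, 1239, 1427, 1615, 1804, 1992, 2181, 2369, 2557, 2746, 2934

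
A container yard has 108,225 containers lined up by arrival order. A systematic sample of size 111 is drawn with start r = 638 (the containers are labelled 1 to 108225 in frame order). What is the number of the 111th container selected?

107888

k = 108225/111 = 975
111th selection = r + (111−1)·k = 638 + 110×975 = 638 + 107250 = 107888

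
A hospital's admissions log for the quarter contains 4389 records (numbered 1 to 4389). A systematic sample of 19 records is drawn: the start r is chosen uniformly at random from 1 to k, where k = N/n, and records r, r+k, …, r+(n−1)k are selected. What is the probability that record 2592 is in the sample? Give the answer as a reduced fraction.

k = 4389/19 = 231.
Record 2592 is selected iff r ≡ 2592 (mod 231); exactly one such r in {1,…,231}.
Inclusion probability = 1/231.

1/231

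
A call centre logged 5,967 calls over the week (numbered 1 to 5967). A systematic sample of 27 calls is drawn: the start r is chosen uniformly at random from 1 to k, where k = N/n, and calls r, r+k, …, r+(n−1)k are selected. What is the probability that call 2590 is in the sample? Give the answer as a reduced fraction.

k = 5967/27 = 221.
Call 2590 is selected iff r ≡ 2590 (mod 221); exactly one such r in {1,…,221}.
Inclusion probability = 1/221.

1/221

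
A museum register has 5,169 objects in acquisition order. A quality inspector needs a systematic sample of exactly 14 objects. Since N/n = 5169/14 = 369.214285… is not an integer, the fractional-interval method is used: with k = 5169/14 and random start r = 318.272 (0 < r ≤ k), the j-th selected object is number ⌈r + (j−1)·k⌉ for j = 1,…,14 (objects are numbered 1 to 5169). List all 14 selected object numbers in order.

319, 688, 1057, 1426, 1796, 2165, 2534, 2903, 3272, 3642, 4011, 4380, 4749, 5119

j=1: r + 0k = 318.272 → ⌈·⌉ = 319
j=2: r + 1k = 687.486285… → ⌈·⌉ = 688
j=3: r + 2k = 1056.700571… → ⌈·⌉ = 1057
j=4: r + 3k = 1425.914857… → ⌈·⌉ = 1426
j=5: r + 4k = 1795.129142… → ⌈·⌉ = 1796
j=6: r + 5k = 2164.343428… → ⌈·⌉ = 2165
j=7: r + 6k = 2533.557714… → ⌈·⌉ = 2534
j=8: r + 7k = 2902.772 → ⌈·⌉ = 2903
j=9: r + 8k = 3271.986285… → ⌈·⌉ = 3272
j=10: r + 9k = 3641.200571… → ⌈·⌉ = 3642
j=11: r + 10k = 4010.414857… → ⌈·⌉ = 4011
j=12: r + 11k = 4379.629142… → ⌈·⌉ = 4380
j=13: r + 12k = 4748.843428… → ⌈·⌉ = 4749
j=14: r + 13k = 5118.057714… → ⌈·⌉ = 5119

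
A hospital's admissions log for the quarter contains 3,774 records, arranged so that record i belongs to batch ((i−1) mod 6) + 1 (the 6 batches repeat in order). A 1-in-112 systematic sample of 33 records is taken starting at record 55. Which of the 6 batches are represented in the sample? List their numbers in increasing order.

1, 3, 5

Consecutive selections differ by k = 112, so their batch numbers differ by 112 mod 6 = 4.
gcd(112, 6) = 2, so the sample visits 6/2 = 3 distinct residues mod 6.
Start 55 is batch 1; the batches hit are 1, 3, 5.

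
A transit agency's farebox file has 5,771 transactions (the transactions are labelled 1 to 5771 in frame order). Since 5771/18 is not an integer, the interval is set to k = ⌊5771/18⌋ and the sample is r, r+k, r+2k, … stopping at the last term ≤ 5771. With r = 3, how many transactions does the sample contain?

k = ⌊5771/18⌋ = 320
Achieved size = ⌊(5771 − 3)/320⌋ + 1 = ⌊5768/320⌋ + 1 = 18 + 1 = 19
(last selection: 3 + 18×320 = 5763 ≤ 5771; next would be 6083 > 5771)

19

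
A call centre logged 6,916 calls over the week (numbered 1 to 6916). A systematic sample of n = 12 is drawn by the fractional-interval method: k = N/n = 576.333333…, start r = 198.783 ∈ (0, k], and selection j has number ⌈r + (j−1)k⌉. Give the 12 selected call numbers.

199, 776, 1352, 1928, 2505, 3081, 3657, 4234, 4810, 5386, 5963, 6539

j=1: r + 0k = 198.783 → ⌈·⌉ = 199
j=2: r + 1k = 775.116333… → ⌈·⌉ = 776
j=3: r + 2k = 1351.449666… → ⌈·⌉ = 1352
j=4: r + 3k = 1927.783 → ⌈·⌉ = 1928
j=5: r + 4k = 2504.116333… → ⌈·⌉ = 2505
j=6: r + 5k = 3080.449666… → ⌈·⌉ = 3081
j=7: r + 6k = 3656.783 → ⌈·⌉ = 3657
j=8: r + 7k = 4233.116333… → ⌈·⌉ = 4234
j=9: r + 8k = 4809.449666… → ⌈·⌉ = 4810
j=10: r + 9k = 5385.783 → ⌈·⌉ = 5386
j=11: r + 10k = 5962.116333… → ⌈·⌉ = 5963
j=12: r + 11k = 6538.449666… → ⌈·⌉ = 6539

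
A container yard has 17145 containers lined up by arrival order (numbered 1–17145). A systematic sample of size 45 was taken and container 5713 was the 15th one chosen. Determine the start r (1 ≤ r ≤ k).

k = 17145/45 = 381
r = 5713 − (15−1)×381 = 5713 − 5334 = 379

379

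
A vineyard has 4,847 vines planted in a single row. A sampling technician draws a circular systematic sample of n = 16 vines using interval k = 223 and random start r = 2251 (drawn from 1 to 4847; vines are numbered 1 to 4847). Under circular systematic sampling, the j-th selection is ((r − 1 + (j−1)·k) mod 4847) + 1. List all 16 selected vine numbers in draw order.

Selection 1: 2251
Selection 2: 2251 + 223 = 2474
Selection 3: 2474 + 223 = 2697
Selection 4: 2697 + 223 = 2920
Selection 5: 2920 + 223 = 3143
Selection 6: 3143 + 223 = 3366
Selection 7: 3366 + 223 = 3589
Selection 8: 3589 + 223 = 3812
Selection 9: 3812 + 223 = 4035
Selection 10: 4035 + 223 = 4258
Selection 11: 4258 + 223 = 4481
Selection 12: 4481 + 223 = 4704
Selection 13: 4704 + 223 = 4927 → 4927 − 4847 = 80
Selection 14: 80 + 223 = 303
Selection 15: 303 + 223 = 526
Selection 16: 526 + 223 = 749

2251, 2474, 2697, 2920, 3143, 3366, 3589, 3812, 4035, 4258, 4481, 4704, 80, 303, 526, 749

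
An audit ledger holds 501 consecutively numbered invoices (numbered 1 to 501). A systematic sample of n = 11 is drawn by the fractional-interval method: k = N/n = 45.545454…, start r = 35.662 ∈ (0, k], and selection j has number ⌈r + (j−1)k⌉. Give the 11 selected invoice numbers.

j=1: r + 0k = 35.662 → ⌈·⌉ = 36
j=2: r + 1k = 81.207454… → ⌈·⌉ = 82
j=3: r + 2k = 126.752909… → ⌈·⌉ = 127
j=4: r + 3k = 172.298363… → ⌈·⌉ = 173
j=5: r + 4k = 217.843818… → ⌈·⌉ = 218
j=6: r + 5k = 263.389272… → ⌈·⌉ = 264
j=7: r + 6k = 308.934727… → ⌈·⌉ = 309
j=8: r + 7k = 354.480181… → ⌈·⌉ = 355
j=9: r + 8k = 400.025636… → ⌈·⌉ = 401
j=10: r + 9k = 445.571090… → ⌈·⌉ = 446
j=11: r + 10k = 491.116545… → ⌈·⌉ = 492

36, 82, 127, 173, 218, 264, 309, 355, 401, 446, 492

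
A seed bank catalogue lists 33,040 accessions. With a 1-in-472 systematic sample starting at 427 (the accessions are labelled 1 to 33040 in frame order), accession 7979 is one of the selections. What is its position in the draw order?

17

k = 472
position = (7979 − 427)/472 + 1 = 7552/472 + 1 = 16 + 1 = 17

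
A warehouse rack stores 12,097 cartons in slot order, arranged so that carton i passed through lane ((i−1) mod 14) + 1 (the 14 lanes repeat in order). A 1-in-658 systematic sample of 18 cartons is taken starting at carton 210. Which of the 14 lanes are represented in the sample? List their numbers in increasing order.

Consecutive selections differ by k = 658, so their lane numbers differ by 658 mod 14 = 0.
gcd(658, 14) = 14, so the sample visits 14/14 = 1 distinct residues mod 14.
Start 210 is lane 14; the lanes hit are 14.

14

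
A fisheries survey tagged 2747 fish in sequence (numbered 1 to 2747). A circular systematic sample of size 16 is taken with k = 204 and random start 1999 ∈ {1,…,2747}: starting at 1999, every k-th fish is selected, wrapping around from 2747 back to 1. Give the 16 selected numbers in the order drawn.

Selection 1: 1999
Selection 2: 1999 + 204 = 2203
Selection 3: 2203 + 204 = 2407
Selection 4: 2407 + 204 = 2611
Selection 5: 2611 + 204 = 2815 → 2815 − 2747 = 68
Selection 6: 68 + 204 = 272
Selection 7: 272 + 204 = 476
Selection 8: 476 + 204 = 680
Selection 9: 680 + 204 = 884
Selection 10: 884 + 204 = 1088
Selection 11: 1088 + 204 = 1292
Selection 12: 1292 + 204 = 1496
Selection 13: 1496 + 204 = 1700
Selection 14: 1700 + 204 = 1904
Selection 15: 1904 + 204 = 2108
Selection 16: 2108 + 204 = 2312

1999, 2203, 2407, 2611, 68, 272, 476, 680, 884, 1088, 1292, 1496, 1700, 1904, 2108, 2312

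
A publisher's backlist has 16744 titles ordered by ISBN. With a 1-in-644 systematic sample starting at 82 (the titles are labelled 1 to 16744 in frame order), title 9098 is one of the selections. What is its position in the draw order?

15

k = 644
position = (9098 − 82)/644 + 1 = 9016/644 + 1 = 14 + 1 = 15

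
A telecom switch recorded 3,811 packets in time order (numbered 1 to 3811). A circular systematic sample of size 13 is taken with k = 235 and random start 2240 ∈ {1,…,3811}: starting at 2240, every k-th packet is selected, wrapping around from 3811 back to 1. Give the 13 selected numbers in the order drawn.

2240, 2475, 2710, 2945, 3180, 3415, 3650, 74, 309, 544, 779, 1014, 1249

Selection 1: 2240
Selection 2: 2240 + 235 = 2475
Selection 3: 2475 + 235 = 2710
Selection 4: 2710 + 235 = 2945
Selection 5: 2945 + 235 = 3180
Selection 6: 3180 + 235 = 3415
Selection 7: 3415 + 235 = 3650
Selection 8: 3650 + 235 = 3885 → 3885 − 3811 = 74
Selection 9: 74 + 235 = 309
Selection 10: 309 + 235 = 544
Selection 11: 544 + 235 = 779
Selection 12: 779 + 235 = 1014
Selection 13: 1014 + 235 = 1249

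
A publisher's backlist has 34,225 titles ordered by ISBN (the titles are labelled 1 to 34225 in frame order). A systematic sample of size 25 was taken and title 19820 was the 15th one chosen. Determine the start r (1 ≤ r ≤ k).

654

k = 34225/25 = 1369
r = 19820 − (15−1)×1369 = 19820 − 19166 = 654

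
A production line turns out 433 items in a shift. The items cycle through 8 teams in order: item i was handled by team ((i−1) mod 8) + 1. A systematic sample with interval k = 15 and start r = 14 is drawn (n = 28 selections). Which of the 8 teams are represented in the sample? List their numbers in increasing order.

Consecutive selections differ by k = 15, so their team numbers differ by 15 mod 8 = 7.
gcd(15, 8) = 1, so the sample visits 8/1 = 8 distinct residues mod 8.
Start 14 is team 6; the teams hit are 1, 2, 3, 4, 5, 6, 7, 8.

1, 2, 3, 4, 5, 6, 7, 8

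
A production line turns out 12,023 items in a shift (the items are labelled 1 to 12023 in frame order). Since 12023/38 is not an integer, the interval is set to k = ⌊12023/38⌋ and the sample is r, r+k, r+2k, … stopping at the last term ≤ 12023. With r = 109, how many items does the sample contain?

k = ⌊12023/38⌋ = 316
Achieved size = ⌊(12023 − 109)/316⌋ + 1 = ⌊11914/316⌋ + 1 = 37 + 1 = 38
(last selection: 109 + 37×316 = 11801 ≤ 12023; next would be 12117 > 12023)

38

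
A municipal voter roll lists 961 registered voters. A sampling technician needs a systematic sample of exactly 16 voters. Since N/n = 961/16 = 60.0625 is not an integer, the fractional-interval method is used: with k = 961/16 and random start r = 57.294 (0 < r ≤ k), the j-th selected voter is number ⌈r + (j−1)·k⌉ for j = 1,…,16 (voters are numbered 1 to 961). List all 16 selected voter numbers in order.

j=1: r + 0k = 57.294 → ⌈·⌉ = 58
j=2: r + 1k = 117.3565 → ⌈·⌉ = 118
j=3: r + 2k = 177.419 → ⌈·⌉ = 178
j=4: r + 3k = 237.4815 → ⌈·⌉ = 238
j=5: r + 4k = 297.544 → ⌈·⌉ = 298
j=6: r + 5k = 357.6065 → ⌈·⌉ = 358
j=7: r + 6k = 417.669 → ⌈·⌉ = 418
j=8: r + 7k = 477.7315 → ⌈·⌉ = 478
j=9: r + 8k = 537.794 → ⌈·⌉ = 538
j=10: r + 9k = 597.8565 → ⌈·⌉ = 598
j=11: r + 10k = 657.919 → ⌈·⌉ = 658
j=12: r + 11k = 717.9815 → ⌈·⌉ = 718
j=13: r + 12k = 778.044 → ⌈·⌉ = 779
j=14: r + 13k = 838.1065 → ⌈·⌉ = 839
j=15: r + 14k = 898.169 → ⌈·⌉ = 899
j=16: r + 15k = 958.2315 → ⌈·⌉ = 959

58, 118, 178, 238, 298, 358, 418, 478, 538, 598, 658, 718, 779, 839, 899, 959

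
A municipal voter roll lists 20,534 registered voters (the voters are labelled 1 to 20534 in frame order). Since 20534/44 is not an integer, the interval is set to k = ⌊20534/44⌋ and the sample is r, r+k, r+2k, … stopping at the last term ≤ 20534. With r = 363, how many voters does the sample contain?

k = ⌊20534/44⌋ = 466
Achieved size = ⌊(20534 − 363)/466⌋ + 1 = ⌊20171/466⌋ + 1 = 43 + 1 = 44
(last selection: 363 + 43×466 = 20401 ≤ 20534; next would be 20867 > 20534)

44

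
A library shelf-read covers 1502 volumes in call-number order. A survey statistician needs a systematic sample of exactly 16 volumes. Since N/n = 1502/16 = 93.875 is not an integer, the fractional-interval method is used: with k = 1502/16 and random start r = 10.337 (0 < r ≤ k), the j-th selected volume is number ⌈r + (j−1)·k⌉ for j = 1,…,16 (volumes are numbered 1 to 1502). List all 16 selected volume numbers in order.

j=1: r + 0k = 10.337 → ⌈·⌉ = 11
j=2: r + 1k = 104.212 → ⌈·⌉ = 105
j=3: r + 2k = 198.087 → ⌈·⌉ = 199
j=4: r + 3k = 291.962 → ⌈·⌉ = 292
j=5: r + 4k = 385.837 → ⌈·⌉ = 386
j=6: r + 5k = 479.712 → ⌈·⌉ = 480
j=7: r + 6k = 573.587 → ⌈·⌉ = 574
j=8: r + 7k = 667.462 → ⌈·⌉ = 668
j=9: r + 8k = 761.337 → ⌈·⌉ = 762
j=10: r + 9k = 855.212 → ⌈·⌉ = 856
j=11: r + 10k = 949.087 → ⌈·⌉ = 950
j=12: r + 11k = 1042.962 → ⌈·⌉ = 1043
j=13: r + 12k = 1136.837 → ⌈·⌉ = 1137
j=14: r + 13k = 1230.712 → ⌈·⌉ = 1231
j=15: r + 14k = 1324.587 → ⌈·⌉ = 1325
j=16: r + 15k = 1418.462 → ⌈·⌉ = 1419

11, 105, 199, 292, 386, 480, 574, 668, 762, 856, 950, 1043, 1137, 1231, 1325, 1419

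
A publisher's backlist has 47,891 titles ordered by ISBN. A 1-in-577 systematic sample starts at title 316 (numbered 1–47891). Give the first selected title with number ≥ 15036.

k = 577
Steps past start: ⌈(15036 − 316)/577⌉ = ⌈14720/577⌉ = 26
Selected title: 316 + 26×577 = 15318

15318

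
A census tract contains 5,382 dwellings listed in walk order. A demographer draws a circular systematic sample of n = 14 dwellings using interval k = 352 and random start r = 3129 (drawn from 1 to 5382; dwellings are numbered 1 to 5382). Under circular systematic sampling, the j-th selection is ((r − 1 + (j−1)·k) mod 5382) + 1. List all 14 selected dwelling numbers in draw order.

Selection 1: 3129
Selection 2: 3129 + 352 = 3481
Selection 3: 3481 + 352 = 3833
Selection 4: 3833 + 352 = 4185
Selection 5: 4185 + 352 = 4537
Selection 6: 4537 + 352 = 4889
Selection 7: 4889 + 352 = 5241
Selection 8: 5241 + 352 = 5593 → 5593 − 5382 = 211
Selection 9: 211 + 352 = 563
Selection 10: 563 + 352 = 915
Selection 11: 915 + 352 = 1267
Selection 12: 1267 + 352 = 1619
Selection 13: 1619 + 352 = 1971
Selection 14: 1971 + 352 = 2323

3129, 3481, 3833, 4185, 4537, 4889, 5241, 211, 563, 915, 1267, 1619, 1971, 2323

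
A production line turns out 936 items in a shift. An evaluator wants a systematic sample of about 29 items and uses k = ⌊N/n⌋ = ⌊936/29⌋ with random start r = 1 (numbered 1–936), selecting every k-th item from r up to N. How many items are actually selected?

k = ⌊936/29⌋ = 32
Achieved size = ⌊(936 − 1)/32⌋ + 1 = ⌊935/32⌋ + 1 = 29 + 1 = 30
(last selection: 1 + 29×32 = 929 ≤ 936; next would be 961 > 936)

30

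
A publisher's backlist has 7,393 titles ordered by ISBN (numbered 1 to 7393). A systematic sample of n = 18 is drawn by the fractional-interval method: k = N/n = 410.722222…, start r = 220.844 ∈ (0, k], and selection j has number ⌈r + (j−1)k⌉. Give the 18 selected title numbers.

221, 632, 1043, 1454, 1864, 2275, 2686, 3096, 3507, 3918, 4329, 4739, 5150, 5561, 5971, 6382, 6793, 7204

j=1: r + 0k = 220.844 → ⌈·⌉ = 221
j=2: r + 1k = 631.566222… → ⌈·⌉ = 632
j=3: r + 2k = 1042.288444… → ⌈·⌉ = 1043
j=4: r + 3k = 1453.010666… → ⌈·⌉ = 1454
j=5: r + 4k = 1863.732888… → ⌈·⌉ = 1864
j=6: r + 5k = 2274.455111… → ⌈·⌉ = 2275
j=7: r + 6k = 2685.177333… → ⌈·⌉ = 2686
j=8: r + 7k = 3095.899555… → ⌈·⌉ = 3096
j=9: r + 8k = 3506.621777… → ⌈·⌉ = 3507
j=10: r + 9k = 3917.344 → ⌈·⌉ = 3918
j=11: r + 10k = 4328.066222… → ⌈·⌉ = 4329
j=12: r + 11k = 4738.788444… → ⌈·⌉ = 4739
j=13: r + 12k = 5149.510666… → ⌈·⌉ = 5150
j=14: r + 13k = 5560.232888… → ⌈·⌉ = 5561
j=15: r + 14k = 5970.955111… → ⌈·⌉ = 5971
j=16: r + 15k = 6381.677333… → ⌈·⌉ = 6382
j=17: r + 16k = 6792.399555… → ⌈·⌉ = 6793
j=18: r + 17k = 7203.121777… → ⌈·⌉ = 7204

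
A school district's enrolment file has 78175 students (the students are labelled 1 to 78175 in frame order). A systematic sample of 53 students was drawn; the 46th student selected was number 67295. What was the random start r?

k = 78175/53 = 1475
r = 67295 − (46−1)×1475 = 67295 − 66375 = 920

920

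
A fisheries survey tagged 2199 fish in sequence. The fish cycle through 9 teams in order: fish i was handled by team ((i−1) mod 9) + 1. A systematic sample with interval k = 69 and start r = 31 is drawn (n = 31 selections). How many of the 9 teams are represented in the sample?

3

Consecutive selections differ by k = 69, so their team numbers differ by 69 mod 9 = 6.
gcd(69, 9) = 3, so the sample visits 9/3 = 3 distinct residues mod 9.
Start 31 is team 4; the teams hit are 1, 4, 7.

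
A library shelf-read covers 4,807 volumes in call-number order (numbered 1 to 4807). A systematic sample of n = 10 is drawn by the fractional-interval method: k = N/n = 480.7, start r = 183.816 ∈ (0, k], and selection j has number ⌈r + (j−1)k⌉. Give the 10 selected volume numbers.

184, 665, 1146, 1626, 2107, 2588, 3069, 3549, 4030, 4511

j=1: r + 0k = 183.816 → ⌈·⌉ = 184
j=2: r + 1k = 664.516 → ⌈·⌉ = 665
j=3: r + 2k = 1145.216 → ⌈·⌉ = 1146
j=4: r + 3k = 1625.916 → ⌈·⌉ = 1626
j=5: r + 4k = 2106.616 → ⌈·⌉ = 2107
j=6: r + 5k = 2587.316 → ⌈·⌉ = 2588
j=7: r + 6k = 3068.016 → ⌈·⌉ = 3069
j=8: r + 7k = 3548.716 → ⌈·⌉ = 3549
j=9: r + 8k = 4029.416 → ⌈·⌉ = 4030
j=10: r + 9k = 4510.116 → ⌈·⌉ = 4511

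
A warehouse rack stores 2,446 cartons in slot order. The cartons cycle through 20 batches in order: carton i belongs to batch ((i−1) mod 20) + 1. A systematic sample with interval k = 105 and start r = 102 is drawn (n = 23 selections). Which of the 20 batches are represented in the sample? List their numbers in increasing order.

2, 7, 12, 17

Consecutive selections differ by k = 105, so their batch numbers differ by 105 mod 20 = 5.
gcd(105, 20) = 5, so the sample visits 20/5 = 4 distinct residues mod 20.
Start 102 is batch 2; the batches hit are 2, 7, 12, 17.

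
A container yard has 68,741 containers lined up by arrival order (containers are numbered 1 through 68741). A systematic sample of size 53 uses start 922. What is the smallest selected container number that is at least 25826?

26862

k = 68741/53 = 1297
Steps past start: ⌈(25826 − 922)/1297⌉ = ⌈24904/1297⌉ = 20
Selected container: 922 + 20×1297 = 26862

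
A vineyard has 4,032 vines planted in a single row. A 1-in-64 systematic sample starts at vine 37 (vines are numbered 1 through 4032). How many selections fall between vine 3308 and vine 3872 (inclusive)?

k = 64
First selection ≥ 3308: 37 + ⌈(3308−37)/64⌉·64 = 37 + 52×64 = 3365
Last selection ≤ 3872: 37 + ⌊(3872−37)/64⌋·64 = 37 + 59×64 = 3813
Count = 59 − 52 + 1 = 8

8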